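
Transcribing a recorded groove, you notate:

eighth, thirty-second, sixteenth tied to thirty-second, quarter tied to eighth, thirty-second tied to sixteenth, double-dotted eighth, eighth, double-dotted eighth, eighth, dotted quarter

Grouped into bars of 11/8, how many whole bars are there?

One bar of 11/8 = 44 thirty-second notes.
In thirty-second notes: eighth = 4; thirty-second = 1; sixteenth tied to thirty-second (sixteenth + thirty-second) = 3; quarter tied to eighth (quarter + eighth) = 12; thirty-second tied to sixteenth (thirty-second + sixteenth) = 3; double-dotted eighth = 7; eighth = 4; double-dotted eighth = 7; eighth = 4; dotted quarter = 12.
Sum: 4 + 1 + 3 + 12 + 3 + 7 + 4 + 7 + 4 + 12 = 57.
57 ÷ 44 = 1 complete bar with 13 left over.

1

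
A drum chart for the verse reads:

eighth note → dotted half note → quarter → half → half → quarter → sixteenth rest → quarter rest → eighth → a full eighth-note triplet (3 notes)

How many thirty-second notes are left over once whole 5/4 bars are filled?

One bar of 5/4 = 20 sixteenth notes.
In sixteenth notes: eighth note = 2; dotted half note = 12; quarter = 4; half = 8; half = 8; quarter = 4; sixteenth rest = 1; quarter rest = 4; eighth = 2; a full eighth-note triplet (3 notes) (three triplet eighths span one quarter) = 4.
Adding: 2 + 12 + 4 + 8 + 8 + 4 + 1 + 4 + 2 + 4 = 49.
49 ÷ 20 = 2 complete bars with 9 sixteenth notes remaining = 18 thirty-second notes.

18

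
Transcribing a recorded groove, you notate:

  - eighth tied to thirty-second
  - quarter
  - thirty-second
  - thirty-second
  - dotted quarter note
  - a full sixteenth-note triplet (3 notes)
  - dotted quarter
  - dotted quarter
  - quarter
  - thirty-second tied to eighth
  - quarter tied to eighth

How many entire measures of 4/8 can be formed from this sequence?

5

One bar of 4/8 = 16 thirty-second notes.
Each duration in thirty-second notes: eighth tied to thirty-second (eighth + thirty-second) = 5; quarter = 8; thirty-second = 1; thirty-second = 1; dotted quarter note = 12; a full sixteenth-note triplet (3 notes) (three triplet sixteenths span one eighth) = 4; dotted quarter = 12; dotted quarter = 12; quarter = 8; thirty-second tied to eighth (thirty-second + eighth) = 5; quarter tied to eighth (quarter + eighth) = 12.
Total: 5 + 8 + 1 + 1 + 12 + 4 + 12 + 12 + 8 + 5 + 12 = 80.
80 ÷ 16 = 5 complete bars with 0 left over.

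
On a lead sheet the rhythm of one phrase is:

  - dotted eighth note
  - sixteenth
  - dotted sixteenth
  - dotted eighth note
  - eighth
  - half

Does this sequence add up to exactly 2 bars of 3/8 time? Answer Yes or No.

One bar of 3/8 = 12 thirty-second notes, so 2 bars = 24.
In thirty-second notes: dotted eighth note = 6; sixteenth = 2; dotted sixteenth = 3; dotted eighth note = 6; eighth = 4; half = 16.
Total: 6 + 2 + 3 + 6 + 4 + 16 = 37.
37 exceeds 24, so the answer is No.

No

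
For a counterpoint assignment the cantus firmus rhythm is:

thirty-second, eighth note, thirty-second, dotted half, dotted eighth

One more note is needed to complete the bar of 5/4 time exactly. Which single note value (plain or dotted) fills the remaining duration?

eighth note

The bar of 5/4 = 40 thirty-second notes.
Convert each value to thirty-second notes: thirty-second = 1; eighth note = 4; thirty-second = 1; dotted half = 24; dotted eighth = 6.
Sum: 1 + 4 + 1 + 24 + 6 = 36.
Remaining: 40 − 36 = 4 thirty-second notes, which is a eighth note.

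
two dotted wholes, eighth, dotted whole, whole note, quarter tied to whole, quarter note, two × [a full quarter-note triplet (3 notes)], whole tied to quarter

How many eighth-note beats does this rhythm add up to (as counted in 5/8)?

75

One eighth-note beat = 2 sixteenth notes.
Convert each value to sixteenth notes: dotted whole = 24; dotted whole = 24; eighth = 2; dotted whole = 24; whole note = 16; quarter tied to whole (quarter + whole) = 20; quarter note = 4; a full quarter-note triplet (3 notes) (three triplet quarters span one half) = 8; a full quarter-note triplet (3 notes) (three triplet quarters span one half) = 8; whole tied to quarter (whole + quarter) = 20.
Altogether 24 + 24 + 2 + 24 + 16 + 20 + 4 + 8 + 8 + 20 = 150.
150 ÷ 2 = 75 beats.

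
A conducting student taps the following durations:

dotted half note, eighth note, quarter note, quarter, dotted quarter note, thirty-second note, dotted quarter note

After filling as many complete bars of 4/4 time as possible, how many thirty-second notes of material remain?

One bar of 4/4 = 32 thirty-second notes.
Express everything in thirty-second notes: dotted half note = 24; eighth note = 4; quarter note = 8; quarter = 8; dotted quarter note = 12; thirty-second note = 1; dotted quarter note = 12.
Sum: 24 + 4 + 8 + 8 + 12 + 1 + 12 = 69.
69 ÷ 32 = 2 complete bars with 5 thirty-second notes remaining.

5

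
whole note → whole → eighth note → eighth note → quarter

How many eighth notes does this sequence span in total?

20

In eighth notes: whole note = 8; whole = 8; eighth note = 1; eighth note = 1; quarter = 2.
Adding: 8 + 8 + 1 + 1 + 2 = 20 eighth notes.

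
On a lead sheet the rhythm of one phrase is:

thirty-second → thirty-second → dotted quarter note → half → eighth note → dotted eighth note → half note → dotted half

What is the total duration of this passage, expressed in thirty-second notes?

Working in thirty-second notes: thirty-second = 1; thirty-second = 1; dotted quarter note = 12; half = 16; eighth note = 4; dotted eighth note = 6; half note = 16; dotted half = 24.
Altogether 1 + 1 + 12 + 16 + 4 + 6 + 16 + 24 = 80 thirty-second notes.

80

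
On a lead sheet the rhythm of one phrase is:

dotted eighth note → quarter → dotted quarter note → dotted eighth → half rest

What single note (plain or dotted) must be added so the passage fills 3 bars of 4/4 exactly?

dotted whole note

3 bars of 4/4 = 48 sixteenth notes.
Working in sixteenth notes: dotted eighth note = 3; quarter = 4; dotted quarter note = 6; dotted eighth = 3; half rest = 8.
Altogether 3 + 4 + 6 + 3 + 8 = 24.
Remaining: 48 − 24 = 24 sixteenth notes, which is a dotted whole note.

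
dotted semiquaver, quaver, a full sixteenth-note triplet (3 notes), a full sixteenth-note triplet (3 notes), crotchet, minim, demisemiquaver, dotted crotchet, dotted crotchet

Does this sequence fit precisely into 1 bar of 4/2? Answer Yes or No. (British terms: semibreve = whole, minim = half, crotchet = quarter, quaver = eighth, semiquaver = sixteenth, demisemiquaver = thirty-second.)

Yes

One bar of 4/2 = 64 thirty-second notes.
Convert each value to thirty-second notes: dotted semiquaver = 3; quaver = 4; a full sixteenth-note triplet (3 notes) (three triplet sixteenths span one eighth) = 4; a full sixteenth-note triplet (3 notes) (three triplet sixteenths span one eighth) = 4; crotchet = 8; minim = 16; demisemiquaver = 1; dotted crotchet = 12; dotted crotchet = 12.
Adding: 3 + 4 + 4 + 4 + 8 + 16 + 1 + 12 + 12 = 64.
64 equals 64, so the answer is Yes.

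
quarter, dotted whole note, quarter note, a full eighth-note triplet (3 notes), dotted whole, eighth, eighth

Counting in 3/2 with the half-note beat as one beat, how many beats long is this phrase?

8

One half-note beat = 4 eighth notes.
Each duration in eighth notes: quarter = 2; dotted whole note = 12; quarter note = 2; a full eighth-note triplet (3 notes) (three triplet eighths span one quarter) = 2; dotted whole = 12; eighth = 1; eighth = 1.
Total: 2 + 12 + 2 + 2 + 12 + 1 + 1 = 32.
32 ÷ 4 = 8 beats.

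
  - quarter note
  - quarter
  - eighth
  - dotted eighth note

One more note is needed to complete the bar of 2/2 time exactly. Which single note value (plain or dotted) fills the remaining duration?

The bar of 2/2 = 16 sixteenth notes.
Each duration in sixteenth notes: quarter note = 4; quarter = 4; eighth = 2; dotted eighth note = 3.
Altogether 4 + 4 + 2 + 3 = 13.
Remaining: 16 − 13 = 3 sixteenth notes, which is a dotted eighth note.

dotted eighth note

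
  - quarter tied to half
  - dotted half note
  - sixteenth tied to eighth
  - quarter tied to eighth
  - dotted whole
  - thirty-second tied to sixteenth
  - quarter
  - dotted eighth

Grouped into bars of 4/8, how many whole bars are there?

8

One bar of 4/8 = 16 thirty-second notes.
Each duration in thirty-second notes: quarter tied to half (quarter + half) = 24; dotted half note = 24; sixteenth tied to eighth (sixteenth + eighth) = 6; quarter tied to eighth (quarter + eighth) = 12; dotted whole = 48; thirty-second tied to sixteenth (thirty-second + sixteenth) = 3; quarter = 8; dotted eighth = 6.
Adding: 24 + 24 + 6 + 12 + 48 + 3 + 8 + 6 = 131.
131 ÷ 16 = 8 complete bars with 3 left over.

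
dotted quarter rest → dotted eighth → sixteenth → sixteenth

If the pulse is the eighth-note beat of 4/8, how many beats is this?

5.5

One eighth-note beat = 2 sixteenth notes.
Express everything in sixteenth notes: dotted quarter rest = 6; dotted eighth = 3; sixteenth = 1; sixteenth = 1.
Sum: 6 + 3 + 1 + 1 = 11.
11 ÷ 2 = 5.5 beats.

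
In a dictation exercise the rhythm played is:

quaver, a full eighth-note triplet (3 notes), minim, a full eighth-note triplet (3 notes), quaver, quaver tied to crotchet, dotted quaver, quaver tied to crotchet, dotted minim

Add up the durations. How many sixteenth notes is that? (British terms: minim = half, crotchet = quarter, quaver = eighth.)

Convert each value to sixteenth notes: quaver = 2; a full eighth-note triplet (3 notes) (three triplet eighths span one quarter) = 4; minim = 8; a full eighth-note triplet (3 notes) (three triplet eighths span one quarter) = 4; quaver = 2; quaver tied to crotchet (quaver + crotchet) = 6; dotted quaver = 3; quaver tied to crotchet (quaver + crotchet) = 6; dotted minim = 12.
Sum: 2 + 4 + 8 + 4 + 2 + 6 + 3 + 6 + 12 = 47 sixteenth notes.

47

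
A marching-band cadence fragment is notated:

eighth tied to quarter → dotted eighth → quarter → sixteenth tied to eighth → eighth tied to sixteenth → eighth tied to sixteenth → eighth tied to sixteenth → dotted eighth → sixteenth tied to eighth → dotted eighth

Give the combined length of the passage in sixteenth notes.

Each duration in sixteenth notes: eighth tied to quarter (eighth + quarter) = 6; dotted eighth = 3; quarter = 4; sixteenth tied to eighth (sixteenth + eighth) = 3; eighth tied to sixteenth (eighth + sixteenth) = 3; eighth tied to sixteenth (eighth + sixteenth) = 3; eighth tied to sixteenth (eighth + sixteenth) = 3; dotted eighth = 3; sixteenth tied to eighth (sixteenth + eighth) = 3; dotted eighth = 3.
Total: 6 + 3 + 4 + 3 + 3 + 3 + 3 + 3 + 3 + 3 = 34 sixteenth notes.

34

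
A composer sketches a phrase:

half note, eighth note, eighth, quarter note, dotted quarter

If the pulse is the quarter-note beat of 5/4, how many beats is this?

5.5

One quarter-note beat = 2 eighth notes.
Express everything in eighth notes: half note = 4; eighth note = 1; eighth = 1; quarter note = 2; dotted quarter = 3.
Total: 4 + 1 + 1 + 2 + 3 = 11.
11 ÷ 2 = 5.5 beats.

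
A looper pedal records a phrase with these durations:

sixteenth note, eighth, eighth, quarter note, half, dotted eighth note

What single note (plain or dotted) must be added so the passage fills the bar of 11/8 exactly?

eighth note

The bar of 11/8 = 22 sixteenth notes.
Working in sixteenth notes: sixteenth note = 1; eighth = 2; eighth = 2; quarter note = 4; half = 8; dotted eighth note = 3.
Adding: 1 + 2 + 2 + 4 + 8 + 3 = 20.
Remaining: 22 − 20 = 2 sixteenth notes, which is a eighth note.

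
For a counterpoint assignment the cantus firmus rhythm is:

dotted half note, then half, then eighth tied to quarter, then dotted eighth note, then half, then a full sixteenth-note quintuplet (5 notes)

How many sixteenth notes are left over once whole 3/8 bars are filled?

5

One bar of 3/8 = 6 sixteenth notes.
Each duration in sixteenth notes: dotted half note = 12; half = 8; eighth tied to quarter (eighth + quarter) = 6; dotted eighth note = 3; half = 8; a full sixteenth-note quintuplet (5 notes) (five quintuplet sixteenths span one quarter) = 4.
Sum: 12 + 8 + 6 + 3 + 8 + 4 = 41.
41 ÷ 6 = 6 complete bars with 5 sixteenth notes remaining.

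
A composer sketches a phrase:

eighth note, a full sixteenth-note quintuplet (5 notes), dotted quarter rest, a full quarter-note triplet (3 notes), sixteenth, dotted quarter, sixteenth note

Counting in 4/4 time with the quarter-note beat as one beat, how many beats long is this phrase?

One quarter-note beat = 4 sixteenth notes.
Convert each value to sixteenth notes: eighth note = 2; a full sixteenth-note quintuplet (5 notes) (five quintuplet sixteenths span one quarter) = 4; dotted quarter rest = 6; a full quarter-note triplet (3 notes) (three triplet quarters span one half) = 8; sixteenth = 1; dotted quarter = 6; sixteenth note = 1.
Total: 2 + 4 + 6 + 8 + 1 + 6 + 1 = 28.
28 ÷ 4 = 7 beats.

7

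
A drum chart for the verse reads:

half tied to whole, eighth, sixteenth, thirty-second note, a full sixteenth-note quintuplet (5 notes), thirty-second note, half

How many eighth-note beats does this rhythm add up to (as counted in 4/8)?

One eighth-note beat = 4 thirty-second notes.
Convert each value to thirty-second notes: half tied to whole (half + whole) = 48; eighth = 4; sixteenth = 2; thirty-second note = 1; a full sixteenth-note quintuplet (5 notes) (five quintuplet sixteenths span one quarter) = 8; thirty-second note = 1; half = 16.
Adding: 48 + 4 + 2 + 1 + 8 + 1 + 16 = 80.
80 ÷ 4 = 20 beats.

20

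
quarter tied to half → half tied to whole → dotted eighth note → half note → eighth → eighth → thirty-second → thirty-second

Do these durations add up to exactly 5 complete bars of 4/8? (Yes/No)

No

One bar of 4/8 = 16 thirty-second notes, so 5 bars = 80.
Convert each value to thirty-second notes: quarter tied to half (quarter + half) = 24; half tied to whole (half + whole) = 48; dotted eighth note = 6; half note = 16; eighth = 4; eighth = 4; thirty-second = 1; thirty-second = 1.
Sum: 24 + 48 + 6 + 16 + 4 + 4 + 1 + 1 = 104.
104 exceeds 80, so the answer is No.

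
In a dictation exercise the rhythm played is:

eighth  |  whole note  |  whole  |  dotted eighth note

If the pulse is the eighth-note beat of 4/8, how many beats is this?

18.5

One eighth-note beat = 2 sixteenth notes.
Express everything in sixteenth notes: eighth = 2; whole note = 16; whole = 16; dotted eighth note = 3.
Adding: 2 + 16 + 16 + 3 = 37.
37 ÷ 2 = 18.5 beats.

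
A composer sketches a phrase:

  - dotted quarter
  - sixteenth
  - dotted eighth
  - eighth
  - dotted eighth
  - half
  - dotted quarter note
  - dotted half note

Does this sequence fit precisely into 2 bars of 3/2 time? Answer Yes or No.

No

One bar of 3/2 = 24 sixteenth notes, so 2 bars = 48.
Working in sixteenth notes: dotted quarter = 6; sixteenth = 1; dotted eighth = 3; eighth = 2; dotted eighth = 3; half = 8; dotted quarter note = 6; dotted half note = 12.
Altogether 6 + 1 + 3 + 2 + 3 + 8 + 6 + 12 = 41.
41 falls short of 48, so the answer is No.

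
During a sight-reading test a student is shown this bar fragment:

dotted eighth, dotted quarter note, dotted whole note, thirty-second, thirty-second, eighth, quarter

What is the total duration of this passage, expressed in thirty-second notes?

80

Convert each value to thirty-second notes: dotted eighth = 6; dotted quarter note = 12; dotted whole note = 48; thirty-second = 1; thirty-second = 1; eighth = 4; quarter = 8.
Total: 6 + 12 + 48 + 1 + 1 + 4 + 8 = 80 thirty-second notes.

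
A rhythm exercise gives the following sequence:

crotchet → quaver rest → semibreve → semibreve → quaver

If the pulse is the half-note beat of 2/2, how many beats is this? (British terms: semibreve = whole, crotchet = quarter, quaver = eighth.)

5

One half-note beat = 4 eighth notes.
Express everything in eighth notes: crotchet = 2; quaver rest = 1; semibreve = 8; semibreve = 8; quaver = 1.
Altogether 2 + 1 + 8 + 8 + 1 = 20.
20 ÷ 4 = 5 beats.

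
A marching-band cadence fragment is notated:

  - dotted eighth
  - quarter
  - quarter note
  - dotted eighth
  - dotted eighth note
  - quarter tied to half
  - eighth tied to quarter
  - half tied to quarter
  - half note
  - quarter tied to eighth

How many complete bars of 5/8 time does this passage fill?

One bar of 5/8 = 10 sixteenth notes.
In sixteenth notes: dotted eighth = 3; quarter = 4; quarter note = 4; dotted eighth = 3; dotted eighth note = 3; quarter tied to half (quarter + half) = 12; eighth tied to quarter (eighth + quarter) = 6; half tied to quarter (half + quarter) = 12; half note = 8; quarter tied to eighth (quarter + eighth) = 6.
Total: 3 + 4 + 4 + 3 + 3 + 12 + 6 + 12 + 8 + 6 = 61.
61 ÷ 10 = 6 complete bars with 1 left over.

6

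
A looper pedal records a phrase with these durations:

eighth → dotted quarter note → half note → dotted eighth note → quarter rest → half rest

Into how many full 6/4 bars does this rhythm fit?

1

One bar of 6/4 = 24 sixteenth notes.
Working in sixteenth notes: eighth = 2; dotted quarter note = 6; half note = 8; dotted eighth note = 3; quarter rest = 4; half rest = 8.
Adding: 2 + 6 + 8 + 3 + 4 + 8 = 31.
31 ÷ 24 = 1 complete bar with 7 left over.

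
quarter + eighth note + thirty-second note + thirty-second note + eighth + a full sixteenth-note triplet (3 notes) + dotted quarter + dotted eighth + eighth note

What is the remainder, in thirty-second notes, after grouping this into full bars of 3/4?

20

One bar of 3/4 = 24 thirty-second notes.
Express everything in thirty-second notes: quarter = 8; eighth note = 4; thirty-second note = 1; thirty-second note = 1; eighth = 4; a full sixteenth-note triplet (3 notes) (three triplet sixteenths span one eighth) = 4; dotted quarter = 12; dotted eighth = 6; eighth note = 4.
Sum: 8 + 4 + 1 + 1 + 4 + 4 + 12 + 6 + 4 = 44.
44 ÷ 24 = 1 complete bar with 20 thirty-second notes remaining.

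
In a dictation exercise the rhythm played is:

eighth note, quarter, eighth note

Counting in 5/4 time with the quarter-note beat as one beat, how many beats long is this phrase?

One quarter-note beat = 2 eighth notes.
Convert each value to eighth notes: eighth note = 1; quarter = 2; eighth note = 1.
Sum: 1 + 2 + 1 = 4.
4 ÷ 2 = 2 beats.

2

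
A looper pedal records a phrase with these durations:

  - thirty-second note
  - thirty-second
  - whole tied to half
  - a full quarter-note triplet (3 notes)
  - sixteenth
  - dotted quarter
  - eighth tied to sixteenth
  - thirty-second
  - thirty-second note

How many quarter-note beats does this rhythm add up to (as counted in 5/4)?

One quarter-note beat = 8 thirty-second notes.
Each duration in thirty-second notes: thirty-second note = 1; thirty-second = 1; whole tied to half (whole + half) = 48; a full quarter-note triplet (3 notes) (three triplet quarters span one half) = 16; sixteenth = 2; dotted quarter = 12; eighth tied to sixteenth (eighth + sixteenth) = 6; thirty-second = 1; thirty-second note = 1.
Altogether 1 + 1 + 48 + 16 + 2 + 12 + 6 + 1 + 1 = 88.
88 ÷ 8 = 11 beats.

11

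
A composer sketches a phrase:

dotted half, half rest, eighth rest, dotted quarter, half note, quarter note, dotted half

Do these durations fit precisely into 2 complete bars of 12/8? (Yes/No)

No

One bar of 12/8 = 12 eighth notes, so 2 bars = 24.
Convert each value to eighth notes: dotted half = 6; half rest = 4; eighth rest = 1; dotted quarter = 3; half note = 4; quarter note = 2; dotted half = 6.
Sum: 6 + 4 + 1 + 3 + 4 + 2 + 6 = 26.
26 exceeds 24, so the answer is No.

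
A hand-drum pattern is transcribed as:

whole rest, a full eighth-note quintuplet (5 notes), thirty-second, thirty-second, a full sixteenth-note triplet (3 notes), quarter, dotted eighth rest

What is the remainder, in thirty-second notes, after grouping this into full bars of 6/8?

20

One bar of 6/8 = 24 thirty-second notes.
Express everything in thirty-second notes: whole rest = 32; a full eighth-note quintuplet (5 notes) (five quintuplet eighths span one half) = 16; thirty-second = 1; thirty-second = 1; a full sixteenth-note triplet (3 notes) (three triplet sixteenths span one eighth) = 4; quarter = 8; dotted eighth rest = 6.
Sum: 32 + 16 + 1 + 1 + 4 + 8 + 6 = 68.
68 ÷ 24 = 2 complete bars with 20 thirty-second notes remaining.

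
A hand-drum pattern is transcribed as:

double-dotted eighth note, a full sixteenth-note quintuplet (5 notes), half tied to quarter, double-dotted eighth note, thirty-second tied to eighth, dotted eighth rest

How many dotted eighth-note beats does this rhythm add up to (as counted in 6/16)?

One dotted eighth-note beat = 6 thirty-second notes.
In thirty-second notes: double-dotted eighth note = 7; a full sixteenth-note quintuplet (5 notes) (five quintuplet sixteenths span one quarter) = 8; half tied to quarter (half + quarter) = 24; double-dotted eighth note = 7; thirty-second tied to eighth (thirty-second + eighth) = 5; dotted eighth rest = 6.
Adding: 7 + 8 + 24 + 7 + 5 + 6 = 57.
57 ÷ 6 = 9.5 beats.

9.5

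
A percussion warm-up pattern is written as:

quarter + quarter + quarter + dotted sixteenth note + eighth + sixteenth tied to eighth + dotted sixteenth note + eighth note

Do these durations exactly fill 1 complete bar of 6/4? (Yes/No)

One bar of 6/4 = 48 thirty-second notes.
Each duration in thirty-second notes: quarter = 8; quarter = 8; quarter = 8; dotted sixteenth note = 3; eighth = 4; sixteenth tied to eighth (sixteenth + eighth) = 6; dotted sixteenth note = 3; eighth note = 4.
Adding: 8 + 8 + 8 + 3 + 4 + 6 + 3 + 4 = 44.
44 falls short of 48, so the answer is No.

No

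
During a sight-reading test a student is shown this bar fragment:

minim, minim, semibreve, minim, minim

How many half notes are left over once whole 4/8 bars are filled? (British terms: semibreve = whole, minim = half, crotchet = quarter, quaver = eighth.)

One bar of 4/8 = 1 half note.
Working in half notes: minim = 1; minim = 1; semibreve = 2; minim = 1; minim = 1.
Adding: 1 + 1 + 2 + 1 + 1 = 6.
6 ÷ 1 = 6 complete bars with 0 half notes remaining.

0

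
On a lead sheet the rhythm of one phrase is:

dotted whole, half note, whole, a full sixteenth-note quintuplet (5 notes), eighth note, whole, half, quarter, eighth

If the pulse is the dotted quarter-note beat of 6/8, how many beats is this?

One dotted quarter-note beat = 3 eighth notes.
Convert each value to eighth notes: dotted whole = 12; half note = 4; whole = 8; a full sixteenth-note quintuplet (5 notes) (five quintuplet sixteenths span one quarter) = 2; eighth note = 1; whole = 8; half = 4; quarter = 2; eighth = 1.
Altogether 12 + 4 + 8 + 2 + 1 + 8 + 4 + 2 + 1 = 42.
42 ÷ 3 = 14 beats.

14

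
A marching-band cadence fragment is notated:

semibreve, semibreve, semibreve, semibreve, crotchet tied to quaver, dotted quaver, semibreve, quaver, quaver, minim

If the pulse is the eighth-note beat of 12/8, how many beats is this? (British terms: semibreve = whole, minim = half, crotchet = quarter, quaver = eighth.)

50.5

One eighth-note beat = 2 sixteenth notes.
Convert each value to sixteenth notes: semibreve = 16; semibreve = 16; semibreve = 16; semibreve = 16; crotchet tied to quaver (crotchet + quaver) = 6; dotted quaver = 3; semibreve = 16; quaver = 2; quaver = 2; minim = 8.
Adding: 16 + 16 + 16 + 16 + 6 + 3 + 16 + 2 + 2 + 8 = 101.
101 ÷ 2 = 50.5 beats.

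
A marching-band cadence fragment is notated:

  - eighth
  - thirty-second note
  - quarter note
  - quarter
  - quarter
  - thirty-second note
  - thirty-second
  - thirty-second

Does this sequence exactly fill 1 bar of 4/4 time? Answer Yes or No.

One bar of 4/4 = 32 thirty-second notes.
In thirty-second notes: eighth = 4; thirty-second note = 1; quarter note = 8; quarter = 8; quarter = 8; thirty-second note = 1; thirty-second = 1; thirty-second = 1.
Altogether 4 + 1 + 8 + 8 + 8 + 1 + 1 + 1 = 32.
32 equals 32, so the answer is Yes.

Yes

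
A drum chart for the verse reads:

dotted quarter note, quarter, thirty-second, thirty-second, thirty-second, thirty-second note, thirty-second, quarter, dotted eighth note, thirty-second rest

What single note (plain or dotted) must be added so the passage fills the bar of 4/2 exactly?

The bar of 4/2 = 64 thirty-second notes.
Working in thirty-second notes: dotted quarter note = 12; quarter = 8; thirty-second = 1; thirty-second = 1; thirty-second = 1; thirty-second note = 1; thirty-second = 1; quarter = 8; dotted eighth note = 6; thirty-second rest = 1.
Adding: 12 + 8 + 1 + 1 + 1 + 1 + 1 + 8 + 6 + 1 = 40.
Remaining: 64 − 40 = 24 thirty-second notes, which is a dotted half note.

dotted half note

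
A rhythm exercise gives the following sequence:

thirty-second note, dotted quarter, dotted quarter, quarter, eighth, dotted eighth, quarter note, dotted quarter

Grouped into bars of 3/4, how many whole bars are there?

2

One bar of 3/4 = 24 thirty-second notes.
In thirty-second notes: thirty-second note = 1; dotted quarter = 12; dotted quarter = 12; quarter = 8; eighth = 4; dotted eighth = 6; quarter note = 8; dotted quarter = 12.
Total: 1 + 12 + 12 + 8 + 4 + 6 + 8 + 12 = 63.
63 ÷ 24 = 2 complete bars with 15 left over.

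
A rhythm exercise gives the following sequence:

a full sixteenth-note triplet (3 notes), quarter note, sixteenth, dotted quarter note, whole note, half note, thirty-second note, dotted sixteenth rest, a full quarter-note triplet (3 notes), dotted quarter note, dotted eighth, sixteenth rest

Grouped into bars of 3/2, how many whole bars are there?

One bar of 3/2 = 48 thirty-second notes.
Working in thirty-second notes: a full sixteenth-note triplet (3 notes) (three triplet sixteenths span one eighth) = 4; quarter note = 8; sixteenth = 2; dotted quarter note = 12; whole note = 32; half note = 16; thirty-second note = 1; dotted sixteenth rest = 3; a full quarter-note triplet (3 notes) (three triplet quarters span one half) = 16; dotted quarter note = 12; dotted eighth = 6; sixteenth rest = 2.
Total: 4 + 8 + 2 + 12 + 32 + 16 + 1 + 3 + 16 + 12 + 6 + 2 = 114.
114 ÷ 48 = 2 complete bars with 18 left over.

2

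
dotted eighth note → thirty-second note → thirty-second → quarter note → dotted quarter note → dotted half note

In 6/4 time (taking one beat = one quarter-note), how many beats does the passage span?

6.5

One quarter-note beat = 8 thirty-second notes.
Working in thirty-second notes: dotted eighth note = 6; thirty-second note = 1; thirty-second = 1; quarter note = 8; dotted quarter note = 12; dotted half note = 24.
Total: 6 + 1 + 1 + 8 + 12 + 24 = 52.
52 ÷ 8 = 6.5 beats.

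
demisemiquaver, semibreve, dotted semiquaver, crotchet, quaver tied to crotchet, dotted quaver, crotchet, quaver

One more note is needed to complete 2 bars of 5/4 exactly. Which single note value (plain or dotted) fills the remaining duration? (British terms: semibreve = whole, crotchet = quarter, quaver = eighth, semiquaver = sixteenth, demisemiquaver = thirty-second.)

2 bars of 5/4 = 80 thirty-second notes.
Convert each value to thirty-second notes: demisemiquaver = 1; semibreve = 32; dotted semiquaver = 3; crotchet = 8; quaver tied to crotchet (quaver + crotchet) = 12; dotted quaver = 6; crotchet = 8; quaver = 4.
Total: 1 + 32 + 3 + 8 + 12 + 6 + 8 + 4 = 74.
Remaining: 80 − 74 = 6 thirty-second notes, which is a dotted eighth note.

dotted eighth note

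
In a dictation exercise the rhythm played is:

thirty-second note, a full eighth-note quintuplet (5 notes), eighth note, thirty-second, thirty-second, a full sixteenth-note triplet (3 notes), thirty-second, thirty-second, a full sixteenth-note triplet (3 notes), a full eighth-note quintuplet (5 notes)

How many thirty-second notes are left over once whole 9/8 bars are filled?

One bar of 9/8 = 36 thirty-second notes.
In thirty-second notes: thirty-second note = 1; a full eighth-note quintuplet (5 notes) (five quintuplet eighths span one half) = 16; eighth note = 4; thirty-second = 1; thirty-second = 1; a full sixteenth-note triplet (3 notes) (three triplet sixteenths span one eighth) = 4; thirty-second = 1; thirty-second = 1; a full sixteenth-note triplet (3 notes) (three triplet sixteenths span one eighth) = 4; a full eighth-note quintuplet (5 notes) (five quintuplet eighths span one half) = 16.
Total: 1 + 16 + 4 + 1 + 1 + 4 + 1 + 1 + 4 + 16 = 49.
49 ÷ 36 = 1 complete bar with 13 thirty-second notes remaining.

13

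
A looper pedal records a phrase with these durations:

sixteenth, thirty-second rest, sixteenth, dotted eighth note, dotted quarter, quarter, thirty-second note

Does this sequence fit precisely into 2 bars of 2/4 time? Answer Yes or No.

Yes

One bar of 2/4 = 16 thirty-second notes, so 2 bars = 32.
Convert each value to thirty-second notes: sixteenth = 2; thirty-second rest = 1; sixteenth = 2; dotted eighth note = 6; dotted quarter = 12; quarter = 8; thirty-second note = 1.
Sum: 2 + 1 + 2 + 6 + 12 + 8 + 1 = 32.
32 equals 32, so the answer is Yes.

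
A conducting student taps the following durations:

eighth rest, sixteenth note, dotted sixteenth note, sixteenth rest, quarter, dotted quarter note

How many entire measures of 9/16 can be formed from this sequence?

1

One bar of 9/16 = 18 thirty-second notes.
In thirty-second notes: eighth rest = 4; sixteenth note = 2; dotted sixteenth note = 3; sixteenth rest = 2; quarter = 8; dotted quarter note = 12.
Altogether 4 + 2 + 3 + 2 + 8 + 12 = 31.
31 ÷ 18 = 1 complete bar with 13 left over.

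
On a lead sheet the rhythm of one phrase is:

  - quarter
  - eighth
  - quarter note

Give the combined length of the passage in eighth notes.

5

Express everything in eighth notes: quarter = 2; eighth = 1; quarter note = 2.
Total: 2 + 1 + 2 = 5 eighth notes.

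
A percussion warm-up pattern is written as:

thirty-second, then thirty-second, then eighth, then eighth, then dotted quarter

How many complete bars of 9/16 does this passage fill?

One bar of 9/16 = 18 thirty-second notes.
In thirty-second notes: thirty-second = 1; thirty-second = 1; eighth = 4; eighth = 4; dotted quarter = 12.
Altogether 1 + 1 + 4 + 4 + 12 = 22.
22 ÷ 18 = 1 complete bar with 4 left over.

1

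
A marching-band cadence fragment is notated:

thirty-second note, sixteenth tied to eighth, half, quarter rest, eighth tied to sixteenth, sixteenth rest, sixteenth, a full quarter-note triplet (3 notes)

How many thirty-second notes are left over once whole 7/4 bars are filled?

One bar of 7/4 = 56 thirty-second notes.
Working in thirty-second notes: thirty-second note = 1; sixteenth tied to eighth (sixteenth + eighth) = 6; half = 16; quarter rest = 8; eighth tied to sixteenth (eighth + sixteenth) = 6; sixteenth rest = 2; sixteenth = 2; a full quarter-note triplet (3 notes) (three triplet quarters span one half) = 16.
Total: 1 + 6 + 16 + 8 + 6 + 2 + 2 + 16 = 57.
57 ÷ 56 = 1 complete bar with 1 thirty-second note remaining.

1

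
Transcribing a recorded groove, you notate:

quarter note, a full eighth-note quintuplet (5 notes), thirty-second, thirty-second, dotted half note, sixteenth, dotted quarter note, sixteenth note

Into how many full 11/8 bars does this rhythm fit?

One bar of 11/8 = 44 thirty-second notes.
Convert each value to thirty-second notes: quarter note = 8; a full eighth-note quintuplet (5 notes) (five quintuplet eighths span one half) = 16; thirty-second = 1; thirty-second = 1; dotted half note = 24; sixteenth = 2; dotted quarter note = 12; sixteenth note = 2.
Total: 8 + 16 + 1 + 1 + 24 + 2 + 12 + 2 = 66.
66 ÷ 44 = 1 complete bar with 22 left over.

1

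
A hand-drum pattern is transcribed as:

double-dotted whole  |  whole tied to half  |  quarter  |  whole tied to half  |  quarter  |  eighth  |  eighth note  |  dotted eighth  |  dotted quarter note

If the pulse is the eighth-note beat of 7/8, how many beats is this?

48.5

One eighth-note beat = 2 sixteenth notes.
Convert each value to sixteenth notes: double-dotted whole = 28; whole tied to half (whole + half) = 24; quarter = 4; whole tied to half (whole + half) = 24; quarter = 4; eighth = 2; eighth note = 2; dotted eighth = 3; dotted quarter note = 6.
Adding: 28 + 24 + 4 + 24 + 4 + 2 + 2 + 3 + 6 = 97.
97 ÷ 2 = 48.5 beats.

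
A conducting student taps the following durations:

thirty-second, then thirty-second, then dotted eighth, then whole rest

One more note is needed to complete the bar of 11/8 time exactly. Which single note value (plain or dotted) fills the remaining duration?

eighth note

The bar of 11/8 = 44 thirty-second notes.
In thirty-second notes: thirty-second = 1; thirty-second = 1; dotted eighth = 6; whole rest = 32.
Total: 1 + 1 + 6 + 32 = 40.
Remaining: 44 − 40 = 4 thirty-second notes, which is a eighth note.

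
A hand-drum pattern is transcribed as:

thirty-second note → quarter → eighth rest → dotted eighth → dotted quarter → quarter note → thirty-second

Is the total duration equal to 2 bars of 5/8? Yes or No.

Yes

One bar of 5/8 = 20 thirty-second notes, so 2 bars = 40.
Convert each value to thirty-second notes: thirty-second note = 1; quarter = 8; eighth rest = 4; dotted eighth = 6; dotted quarter = 12; quarter note = 8; thirty-second = 1.
Total: 1 + 8 + 4 + 6 + 12 + 8 + 1 = 40.
40 equals 40, so the answer is Yes.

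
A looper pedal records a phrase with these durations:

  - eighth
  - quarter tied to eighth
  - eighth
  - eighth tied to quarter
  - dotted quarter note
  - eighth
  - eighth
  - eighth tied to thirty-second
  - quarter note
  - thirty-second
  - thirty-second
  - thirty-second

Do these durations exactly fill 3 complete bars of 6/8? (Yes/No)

No

One bar of 6/8 = 24 thirty-second notes, so 3 bars = 72.
Express everything in thirty-second notes: eighth = 4; quarter tied to eighth (quarter + eighth) = 12; eighth = 4; eighth tied to quarter (eighth + quarter) = 12; dotted quarter note = 12; eighth = 4; eighth = 4; eighth tied to thirty-second (eighth + thirty-second) = 5; quarter note = 8; thirty-second = 1; thirty-second = 1; thirty-second = 1.
Total: 4 + 12 + 4 + 12 + 12 + 4 + 4 + 5 + 8 + 1 + 1 + 1 = 68.
68 falls short of 72, so the answer is No.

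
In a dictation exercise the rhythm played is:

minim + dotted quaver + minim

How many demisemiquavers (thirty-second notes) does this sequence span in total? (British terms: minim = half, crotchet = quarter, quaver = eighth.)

38

Convert each value to thirty-second notes: minim = 16; dotted quaver = 6; minim = 16.
Altogether 16 + 6 + 16 = 38 thirty-second notes.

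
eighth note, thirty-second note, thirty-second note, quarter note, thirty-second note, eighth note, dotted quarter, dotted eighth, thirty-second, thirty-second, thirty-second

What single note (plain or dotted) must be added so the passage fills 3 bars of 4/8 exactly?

quarter note

3 bars of 4/8 = 48 thirty-second notes.
Convert each value to thirty-second notes: eighth note = 4; thirty-second note = 1; thirty-second note = 1; quarter note = 8; thirty-second note = 1; eighth note = 4; dotted quarter = 12; dotted eighth = 6; thirty-second = 1; thirty-second = 1; thirty-second = 1.
Altogether 4 + 1 + 1 + 8 + 1 + 4 + 12 + 6 + 1 + 1 + 1 = 40.
Remaining: 48 − 40 = 8 thirty-second notes, which is a quarter note.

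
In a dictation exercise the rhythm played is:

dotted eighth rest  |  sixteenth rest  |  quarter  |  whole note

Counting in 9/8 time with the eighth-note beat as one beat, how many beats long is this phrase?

One eighth-note beat = 2 sixteenth notes.
Convert each value to sixteenth notes: dotted eighth rest = 3; sixteenth rest = 1; quarter = 4; whole note = 16.
Total: 3 + 1 + 4 + 16 = 24.
24 ÷ 2 = 12 beats.

12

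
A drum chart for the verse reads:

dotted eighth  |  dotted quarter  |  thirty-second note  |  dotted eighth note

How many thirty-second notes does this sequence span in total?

25

Express everything in thirty-second notes: dotted eighth = 6; dotted quarter = 12; thirty-second note = 1; dotted eighth note = 6.
Total: 6 + 12 + 1 + 6 = 25 thirty-second notes.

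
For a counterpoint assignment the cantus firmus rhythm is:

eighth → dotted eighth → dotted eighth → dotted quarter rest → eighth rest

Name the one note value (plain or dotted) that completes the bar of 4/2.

The bar of 4/2 = 32 sixteenth notes.
Express everything in sixteenth notes: eighth = 2; dotted eighth = 3; dotted eighth = 3; dotted quarter rest = 6; eighth rest = 2.
Sum: 2 + 3 + 3 + 6 + 2 = 16.
Remaining: 32 − 16 = 16 sixteenth notes, which is a whole note.

whole note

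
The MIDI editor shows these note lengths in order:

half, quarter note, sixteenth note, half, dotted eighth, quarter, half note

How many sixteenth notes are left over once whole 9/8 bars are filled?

One bar of 9/8 = 18 sixteenth notes.
Each duration in sixteenth notes: half = 8; quarter note = 4; sixteenth note = 1; half = 8; dotted eighth = 3; quarter = 4; half note = 8.
Total: 8 + 4 + 1 + 8 + 3 + 4 + 8 = 36.
36 ÷ 18 = 2 complete bars with 0 sixteenth notes remaining.

0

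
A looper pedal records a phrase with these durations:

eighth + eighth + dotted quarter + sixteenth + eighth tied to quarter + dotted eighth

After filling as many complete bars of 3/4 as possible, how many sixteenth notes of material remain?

8

One bar of 3/4 = 12 sixteenth notes.
Express everything in sixteenth notes: eighth = 2; eighth = 2; dotted quarter = 6; sixteenth = 1; eighth tied to quarter (eighth + quarter) = 6; dotted eighth = 3.
Altogether 2 + 2 + 6 + 1 + 6 + 3 = 20.
20 ÷ 12 = 1 complete bar with 8 sixteenth notes remaining.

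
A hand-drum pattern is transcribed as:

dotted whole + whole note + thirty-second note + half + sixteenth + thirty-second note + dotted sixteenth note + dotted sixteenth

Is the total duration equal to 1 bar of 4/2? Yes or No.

No

One bar of 4/2 = 64 thirty-second notes.
Express everything in thirty-second notes: dotted whole = 48; whole note = 32; thirty-second note = 1; half = 16; sixteenth = 2; thirty-second note = 1; dotted sixteenth note = 3; dotted sixteenth = 3.
Altogether 48 + 32 + 1 + 16 + 2 + 1 + 3 + 3 = 106.
106 exceeds 64, so the answer is No.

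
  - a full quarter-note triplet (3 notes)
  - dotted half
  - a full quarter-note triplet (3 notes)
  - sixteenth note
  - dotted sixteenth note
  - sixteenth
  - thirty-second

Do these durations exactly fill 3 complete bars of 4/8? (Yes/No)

No

One bar of 4/8 = 16 thirty-second notes, so 3 bars = 48.
Each duration in thirty-second notes: a full quarter-note triplet (3 notes) (three triplet quarters span one half) = 16; dotted half = 24; a full quarter-note triplet (3 notes) (three triplet quarters span one half) = 16; sixteenth note = 2; dotted sixteenth note = 3; sixteenth = 2; thirty-second = 1.
Altogether 16 + 24 + 16 + 2 + 3 + 2 + 1 = 64.
64 exceeds 48, so the answer is No.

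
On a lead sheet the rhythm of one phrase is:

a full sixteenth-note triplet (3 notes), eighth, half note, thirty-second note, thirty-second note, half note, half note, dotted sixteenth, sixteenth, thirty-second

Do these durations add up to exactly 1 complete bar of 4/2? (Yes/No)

Yes

One bar of 4/2 = 64 thirty-second notes.
Express everything in thirty-second notes: a full sixteenth-note triplet (3 notes) (three triplet sixteenths span one eighth) = 4; eighth = 4; half note = 16; thirty-second note = 1; thirty-second note = 1; half note = 16; half note = 16; dotted sixteenth = 3; sixteenth = 2; thirty-second = 1.
Total: 4 + 4 + 16 + 1 + 1 + 16 + 16 + 3 + 2 + 1 = 64.
64 equals 64, so the answer is Yes.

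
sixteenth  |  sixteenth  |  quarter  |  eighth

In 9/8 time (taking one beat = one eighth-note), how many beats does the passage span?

One eighth-note beat = 2 sixteenth notes.
In sixteenth notes: sixteenth = 1; sixteenth = 1; quarter = 4; eighth = 2.
Sum: 1 + 1 + 4 + 2 = 8.
8 ÷ 2 = 4 beats.

4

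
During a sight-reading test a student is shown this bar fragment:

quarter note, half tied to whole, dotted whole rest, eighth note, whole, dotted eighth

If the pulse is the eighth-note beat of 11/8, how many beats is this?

One eighth-note beat = 2 sixteenth notes.
Express everything in sixteenth notes: quarter note = 4; half tied to whole (half + whole) = 24; dotted whole rest = 24; eighth note = 2; whole = 16; dotted eighth = 3.
Total: 4 + 24 + 24 + 2 + 16 + 3 = 73.
73 ÷ 2 = 36.5 beats.

36.5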